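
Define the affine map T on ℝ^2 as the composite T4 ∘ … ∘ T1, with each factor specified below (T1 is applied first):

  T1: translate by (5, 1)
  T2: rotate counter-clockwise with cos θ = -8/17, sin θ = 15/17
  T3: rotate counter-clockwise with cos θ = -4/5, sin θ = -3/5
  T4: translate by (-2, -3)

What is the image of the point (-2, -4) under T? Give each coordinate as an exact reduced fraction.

T1 translate by (5, 1): (-2, -4) → (3, -3)
T2 rotate counter-clockwise with cos θ = -8/17, sin θ = 15/17: (3, -3) → (21/17, 69/17)
T3 rotate counter-clockwise with cos θ = -4/5, sin θ = -3/5: (21/17, 69/17) → (123/85, -339/85)
T4 translate by (-2, -3): (123/85, -339/85) → (-47/85, -594/85)

T(p) = (-47/85, -594/85)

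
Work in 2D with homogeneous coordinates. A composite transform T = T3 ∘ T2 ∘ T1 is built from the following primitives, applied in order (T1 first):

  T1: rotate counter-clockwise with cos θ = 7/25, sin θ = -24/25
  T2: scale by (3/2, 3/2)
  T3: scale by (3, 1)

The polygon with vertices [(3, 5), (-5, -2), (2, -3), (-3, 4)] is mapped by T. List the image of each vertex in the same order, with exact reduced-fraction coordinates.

T1 rotate counter-clockwise with cos θ = 7/25, sin θ = -24/25: (3, 5) → (141/25, -37/25); (-5, -2) → (-83/25, 106/25); (2, -3) → (-58/25, -69/25); (-3, 4) → (3, 4)
T2 scale by (3/2, 3/2): (141/25, -37/25) → (423/50, -111/50); (-83/25, 106/25) → (-249/50, 159/25); (-58/25, -69/25) → (-87/25, -207/50); (3, 4) → (9/2, 6)
T3 scale by (3, 1): (423/50, -111/50) → (1269/50, -111/50); (-249/50, 159/25) → (-747/50, 159/25); (-87/25, -207/50) → (-261/25, -207/50); (9/2, 6) → (27/2, 6)

image vertices: (1269/50, -111/50), (-747/50, 159/25), (-261/25, -207/50), (27/2, 6)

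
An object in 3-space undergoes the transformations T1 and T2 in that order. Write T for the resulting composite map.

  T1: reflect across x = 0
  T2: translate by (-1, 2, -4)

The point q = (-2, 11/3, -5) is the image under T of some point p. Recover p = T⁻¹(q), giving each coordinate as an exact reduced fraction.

T1 = [-1 0 0 0; 0 1 0 0; 0 0 1 0; 0 0 0 1]
T2·T1 = [-1 0 0 -1; 0 1 0 2; 0 0 1 -4; 0 0 0 1]
det M = -1; M⁻¹ = [-1 0 0 -1; 0 1 0 -2; 0 0 1 4; 0 0 0 1]
M⁻¹ · (-2, 11/3, -5)ᵀ = (1, 5/3, -1)ᵀ

p = (1, 5/3, -1)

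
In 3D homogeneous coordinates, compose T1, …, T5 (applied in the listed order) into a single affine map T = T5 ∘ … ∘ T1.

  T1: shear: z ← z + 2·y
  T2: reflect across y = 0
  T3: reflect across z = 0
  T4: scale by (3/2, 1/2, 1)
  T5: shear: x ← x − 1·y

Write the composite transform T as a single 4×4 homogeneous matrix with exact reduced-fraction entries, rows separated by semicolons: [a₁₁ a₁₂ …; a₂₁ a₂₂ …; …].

T1 = [1 0 0 0; 0 1 0 0; 0 2 1 0; 0 0 0 1]
T2·T1 = [1 0 0 0; 0 -1 0 0; 0 2 1 0; 0 0 0 1]
T3·…·T1 = [1 0 0 0; 0 -1 0 0; 0 -2 -1 0; 0 0 0 1]
T4·…·T1 = [3/2 0 0 0; 0 -1/2 0 0; 0 -2 -1 0; 0 0 0 1]
T5·…·T1 = [3/2 1/2 0 0; 0 -1/2 0 0; 0 -2 -1 0; 0 0 0 1]

T = [3/2 1/2 0 0; 0 -1/2 0 0; 0 -2 -1 0; 0 0 0 1]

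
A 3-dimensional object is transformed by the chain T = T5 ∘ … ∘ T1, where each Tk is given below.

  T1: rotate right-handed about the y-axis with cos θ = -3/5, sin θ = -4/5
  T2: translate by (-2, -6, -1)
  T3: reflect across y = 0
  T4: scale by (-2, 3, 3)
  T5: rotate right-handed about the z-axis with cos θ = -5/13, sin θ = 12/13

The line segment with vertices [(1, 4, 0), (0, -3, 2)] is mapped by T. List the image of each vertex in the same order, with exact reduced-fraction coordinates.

T1 rotate right-handed about the y-axis with cos θ = -3/5, sin θ = -4/5: (1, 4, 0) → (-3/5, 4, 4/5); (0, -3, 2) → (-8/5, -3, -6/5)
T2 translate by (-2, -6, -1): (-3/5, 4, 4/5) → (-13/5, -2, -1/5); (-8/5, -3, -6/5) → (-18/5, -9, -11/5)
T3 reflect across y = 0: (-13/5, -2, -1/5) → (-13/5, 2, -1/5); (-18/5, -9, -11/5) → (-18/5, 9, -11/5)
T4 scale by (-2, 3, 3): (-13/5, 2, -1/5) → (26/5, 6, -3/5); (-18/5, 9, -11/5) → (36/5, 27, -33/5)
T5 rotate right-handed about the z-axis with cos θ = -5/13, sin θ = 12/13: (26/5, 6, -3/5) → (-98/13, 162/65, -3/5); (36/5, 27, -33/5) → (-360/13, -243/65, -33/5)

image vertices: (-98/13, 162/65, -3/5), (-360/13, -243/65, -33/5)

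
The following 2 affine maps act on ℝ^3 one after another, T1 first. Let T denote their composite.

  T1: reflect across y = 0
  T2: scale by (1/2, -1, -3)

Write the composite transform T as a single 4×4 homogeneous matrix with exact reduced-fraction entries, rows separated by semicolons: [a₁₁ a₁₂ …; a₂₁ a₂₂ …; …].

T1 = [1 0 0 0; 0 -1 0 0; 0 0 1 0; 0 0 0 1]
T2·T1 = [1/2 0 0 0; 0 1 0 0; 0 0 -3 0; 0 0 0 1]

T = [1/2 0 0 0; 0 1 0 0; 0 0 -3 0; 0 0 0 1]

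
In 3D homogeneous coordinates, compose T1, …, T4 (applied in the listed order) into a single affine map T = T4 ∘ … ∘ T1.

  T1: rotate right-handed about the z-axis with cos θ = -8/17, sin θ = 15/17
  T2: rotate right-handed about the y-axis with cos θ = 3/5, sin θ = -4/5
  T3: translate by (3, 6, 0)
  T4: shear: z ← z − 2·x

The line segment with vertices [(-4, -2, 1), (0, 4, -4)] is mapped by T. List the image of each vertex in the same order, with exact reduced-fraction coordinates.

T1 rotate right-handed about the z-axis with cos θ = -8/17, sin θ = 15/17: (-4, -2, 1) → (62/17, -44/17, 1); (0, 4, -4) → (-60/17, -32/17, -4)
T2 rotate right-handed about the y-axis with cos θ = 3/5, sin θ = -4/5: (62/17, -44/17, 1) → (118/85, -44/17, 299/85); (-60/17, -32/17, -4) → (92/85, -32/17, -444/85)
T3 translate by (3, 6, 0): (118/85, -44/17, 299/85) → (373/85, 58/17, 299/85); (92/85, -32/17, -444/85) → (347/85, 70/17, -444/85)
T4 shear: z ← z − 2·x: (373/85, 58/17, 299/85) → (373/85, 58/17, -447/85); (347/85, 70/17, -444/85) → (347/85, 70/17, -1138/85)

image vertices: (373/85, 58/17, -447/85), (347/85, 70/17, -1138/85)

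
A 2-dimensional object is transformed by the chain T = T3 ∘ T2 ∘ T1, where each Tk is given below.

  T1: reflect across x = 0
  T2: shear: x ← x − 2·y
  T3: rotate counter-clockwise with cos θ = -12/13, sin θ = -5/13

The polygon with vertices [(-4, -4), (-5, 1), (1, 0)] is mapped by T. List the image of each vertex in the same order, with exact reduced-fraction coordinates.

image vertices: (-164/13, -12/13), (-31/13, -27/13), (12/13, 5/13)

T1 reflect across x = 0: (-4, -4) → (4, -4); (-5, 1) → (5, 1); (1, 0) → (-1, 0)
T2 shear: x ← x − 2·y: (4, -4) → (12, -4); (5, 1) → (3, 1); (-1, 0) → (-1, 0)
T3 rotate counter-clockwise with cos θ = -12/13, sin θ = -5/13: (12, -4) → (-164/13, -12/13); (3, 1) → (-31/13, -27/13); (-1, 0) → (12/13, 5/13)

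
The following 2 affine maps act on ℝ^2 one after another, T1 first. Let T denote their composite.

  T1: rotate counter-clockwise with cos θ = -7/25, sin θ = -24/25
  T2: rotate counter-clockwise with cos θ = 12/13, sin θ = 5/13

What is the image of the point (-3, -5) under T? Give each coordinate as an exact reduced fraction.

T1 rotate counter-clockwise with cos θ = -7/25, sin θ = -24/25: (-3, -5) → (-99/25, 107/25)
T2 rotate counter-clockwise with cos θ = 12/13, sin θ = 5/13: (-99/25, 107/25) → (-1723/325, 789/325)

T(p) = (-1723/325, 789/325)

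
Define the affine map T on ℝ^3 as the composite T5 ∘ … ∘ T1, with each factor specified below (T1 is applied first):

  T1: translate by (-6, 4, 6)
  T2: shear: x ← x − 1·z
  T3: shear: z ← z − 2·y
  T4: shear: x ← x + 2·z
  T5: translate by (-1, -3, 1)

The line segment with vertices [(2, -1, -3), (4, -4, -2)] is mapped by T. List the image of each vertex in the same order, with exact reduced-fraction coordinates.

image vertices: (-14, 0, -2), (1, -3, 5)

T1 translate by (-6, 4, 6): (2, -1, -3) → (-4, 3, 3); (4, -4, -2) → (-2, 0, 4)
T2 shear: x ← x − 1·z: (-4, 3, 3) → (-7, 3, 3); (-2, 0, 4) → (-6, 0, 4)
T3 shear: z ← z − 2·y: (-7, 3, 3) → (-7, 3, -3); (-6, 0, 4) → (-6, 0, 4)
T4 shear: x ← x + 2·z: (-7, 3, -3) → (-13, 3, -3); (-6, 0, 4) → (2, 0, 4)
T5 translate by (-1, -3, 1): (-13, 3, -3) → (-14, 0, -2); (2, 0, 4) → (1, -3, 5)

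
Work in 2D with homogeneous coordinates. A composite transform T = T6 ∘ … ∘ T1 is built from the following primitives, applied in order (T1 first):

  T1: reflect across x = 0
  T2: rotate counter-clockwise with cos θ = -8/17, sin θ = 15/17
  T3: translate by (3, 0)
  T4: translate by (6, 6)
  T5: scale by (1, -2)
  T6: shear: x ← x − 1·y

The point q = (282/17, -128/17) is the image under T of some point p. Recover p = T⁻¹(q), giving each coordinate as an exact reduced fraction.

p = (2, 1)

T1 = [-1 0 0; 0 1 0; 0 0 1]
T2·T1 = [8/17 -15/17 0; -15/17 -8/17 0; 0 0 1]
T3·…·T1 = [8/17 -15/17 3; -15/17 -8/17 0; 0 0 1]
T4·…·T1 = [8/17 -15/17 9; -15/17 -8/17 6; 0 0 1]
T5·…·T1 = [8/17 -15/17 9; 30/17 16/17 -12; 0 0 1]
T6·…·T1 = [-22/17 -31/17 21; 30/17 16/17 -12; 0 0 1]
det M = 2; M⁻¹ = [8/17 31/34 18/17; -15/17 -11/17 183/17; 0 0 1]
M⁻¹ · (282/17, -128/17)ᵀ = (2, 1)ᵀ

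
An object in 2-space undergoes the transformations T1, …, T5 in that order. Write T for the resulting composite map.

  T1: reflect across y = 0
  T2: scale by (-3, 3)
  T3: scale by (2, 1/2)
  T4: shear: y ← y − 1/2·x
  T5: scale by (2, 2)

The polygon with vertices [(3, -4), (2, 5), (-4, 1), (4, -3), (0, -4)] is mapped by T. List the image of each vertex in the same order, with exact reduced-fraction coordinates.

T1 reflect across y = 0: (3, -4) → (3, 4); (2, 5) → (2, -5); (-4, 1) → (-4, -1); (4, -3) → (4, 3); (0, -4) → (0, 4)
T2 scale by (-3, 3): (3, 4) → (-9, 12); (2, -5) → (-6, -15); (-4, -1) → (12, -3); (4, 3) → (-12, 9); (0, 4) → (0, 12)
T3 scale by (2, 1/2): (-9, 12) → (-18, 6); (-6, -15) → (-12, -15/2); (12, -3) → (24, -3/2); (-12, 9) → (-24, 9/2); (0, 12) → (0, 6)
T4 shear: y ← y − 1/2·x: (-18, 6) → (-18, 15); (-12, -15/2) → (-12, -3/2); (24, -3/2) → (24, -27/2); (-24, 9/2) → (-24, 33/2); (0, 6) → (0, 6)
T5 scale by (2, 2): (-18, 15) → (-36, 30); (-12, -3/2) → (-24, -3); (24, -27/2) → (48, -27); (-24, 33/2) → (-48, 33); (0, 6) → (0, 12)

image vertices: (-36, 30), (-24, -3), (48, -27), (-48, 33), (0, 12)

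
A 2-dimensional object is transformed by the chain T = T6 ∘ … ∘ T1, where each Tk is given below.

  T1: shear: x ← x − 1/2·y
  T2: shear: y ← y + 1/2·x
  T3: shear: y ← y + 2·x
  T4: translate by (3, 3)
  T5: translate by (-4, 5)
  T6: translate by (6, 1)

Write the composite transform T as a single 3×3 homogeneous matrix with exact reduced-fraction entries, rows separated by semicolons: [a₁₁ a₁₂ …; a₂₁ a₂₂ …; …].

T1 = [1 -1/2 0; 0 1 0; 0 0 1]
T2·T1 = [1 -1/2 0; 1/2 3/4 0; 0 0 1]
T3·…·T1 = [1 -1/2 0; 5/2 -1/4 0; 0 0 1]
T4·…·T1 = [1 -1/2 3; 5/2 -1/4 3; 0 0 1]
T5·…·T1 = [1 -1/2 -1; 5/2 -1/4 8; 0 0 1]
T6·…·T1 = [1 -1/2 5; 5/2 -1/4 9; 0 0 1]

T = [1 -1/2 5; 5/2 -1/4 9; 0 0 1]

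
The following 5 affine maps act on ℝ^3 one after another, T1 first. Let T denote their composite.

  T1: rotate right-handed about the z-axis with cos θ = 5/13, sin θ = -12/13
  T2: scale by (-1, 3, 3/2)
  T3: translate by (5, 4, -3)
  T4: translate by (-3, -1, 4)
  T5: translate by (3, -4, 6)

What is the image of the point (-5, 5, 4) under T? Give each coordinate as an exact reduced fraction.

T(p) = (30/13, 242/13, 13)

T1 rotate right-handed about the z-axis with cos θ = 5/13, sin θ = -12/13: (-5, 5, 4) → (35/13, 85/13, 4)
T2 scale by (-1, 3, 3/2): (35/13, 85/13, 4) → (-35/13, 255/13, 6)
T3 translate by (5, 4, -3): (-35/13, 255/13, 6) → (30/13, 307/13, 3)
T4 translate by (-3, -1, 4): (30/13, 307/13, 3) → (-9/13, 294/13, 7)
T5 translate by (3, -4, 6): (-9/13, 294/13, 7) → (30/13, 242/13, 13)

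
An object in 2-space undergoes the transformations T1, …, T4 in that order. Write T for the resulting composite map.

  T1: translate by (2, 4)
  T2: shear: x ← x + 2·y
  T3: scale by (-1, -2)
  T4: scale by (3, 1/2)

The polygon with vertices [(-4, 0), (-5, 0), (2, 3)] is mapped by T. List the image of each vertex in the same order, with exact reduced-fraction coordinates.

image vertices: (-18, -4), (-15, -4), (-54, -7)

T1 translate by (2, 4): (-4, 0) → (-2, 4); (-5, 0) → (-3, 4); (2, 3) → (4, 7)
T2 shear: x ← x + 2·y: (-2, 4) → (6, 4); (-3, 4) → (5, 4); (4, 7) → (18, 7)
T3 scale by (-1, -2): (6, 4) → (-6, -8); (5, 4) → (-5, -8); (18, 7) → (-18, -14)
T4 scale by (3, 1/2): (-6, -8) → (-18, -4); (-5, -8) → (-15, -4); (-18, -14) → (-54, -7)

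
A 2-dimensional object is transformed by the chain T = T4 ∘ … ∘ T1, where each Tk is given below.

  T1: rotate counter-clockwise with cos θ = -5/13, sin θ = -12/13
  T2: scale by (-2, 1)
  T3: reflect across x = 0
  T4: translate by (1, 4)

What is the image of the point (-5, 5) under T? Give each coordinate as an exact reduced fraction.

T1 rotate counter-clockwise with cos θ = -5/13, sin θ = -12/13: (-5, 5) → (85/13, 35/13)
T2 scale by (-2, 1): (85/13, 35/13) → (-170/13, 35/13)
T3 reflect across x = 0: (-170/13, 35/13) → (170/13, 35/13)
T4 translate by (1, 4): (170/13, 35/13) → (183/13, 87/13)

T(p) = (183/13, 87/13)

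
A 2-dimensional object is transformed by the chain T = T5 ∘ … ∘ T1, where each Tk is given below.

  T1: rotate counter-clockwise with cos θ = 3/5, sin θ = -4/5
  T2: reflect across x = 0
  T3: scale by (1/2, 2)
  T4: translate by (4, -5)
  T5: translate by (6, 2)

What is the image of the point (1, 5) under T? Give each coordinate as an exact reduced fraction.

T(p) = (77/10, 7/5)

T1 rotate counter-clockwise with cos θ = 3/5, sin θ = -4/5: (1, 5) → (23/5, 11/5)
T2 reflect across x = 0: (23/5, 11/5) → (-23/5, 11/5)
T3 scale by (1/2, 2): (-23/5, 11/5) → (-23/10, 22/5)
T4 translate by (4, -5): (-23/10, 22/5) → (17/10, -3/5)
T5 translate by (6, 2): (17/10, -3/5) → (77/10, 7/5)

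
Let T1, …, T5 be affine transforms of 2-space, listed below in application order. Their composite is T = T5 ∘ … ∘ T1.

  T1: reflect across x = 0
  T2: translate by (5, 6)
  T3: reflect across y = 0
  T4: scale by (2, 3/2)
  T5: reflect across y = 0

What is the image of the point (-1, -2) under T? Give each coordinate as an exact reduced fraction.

T(p) = (12, 6)

T1 reflect across x = 0: (-1, -2) → (1, -2)
T2 translate by (5, 6): (1, -2) → (6, 4)
T3 reflect across y = 0: (6, 4) → (6, -4)
T4 scale by (2, 3/2): (6, -4) → (12, -6)
T5 reflect across y = 0: (12, -6) → (12, 6)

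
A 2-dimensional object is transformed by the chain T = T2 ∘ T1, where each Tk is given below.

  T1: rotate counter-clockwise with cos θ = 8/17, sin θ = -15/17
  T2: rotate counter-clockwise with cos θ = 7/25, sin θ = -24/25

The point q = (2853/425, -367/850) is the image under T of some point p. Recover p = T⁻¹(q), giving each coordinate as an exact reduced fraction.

p = (-9/2, 5)

T1 = [8/17 15/17 0; -15/17 8/17 0; 0 0 1]
T2·T1 = [-304/425 297/425 0; -297/425 -304/425 0; 0 0 1]
det M = 1; M⁻¹ = [-304/425 -297/425 0; 297/425 -304/425 0; 0 0 1]
M⁻¹ · (2853/425, -367/850)ᵀ = (-9/2, 5)ᵀ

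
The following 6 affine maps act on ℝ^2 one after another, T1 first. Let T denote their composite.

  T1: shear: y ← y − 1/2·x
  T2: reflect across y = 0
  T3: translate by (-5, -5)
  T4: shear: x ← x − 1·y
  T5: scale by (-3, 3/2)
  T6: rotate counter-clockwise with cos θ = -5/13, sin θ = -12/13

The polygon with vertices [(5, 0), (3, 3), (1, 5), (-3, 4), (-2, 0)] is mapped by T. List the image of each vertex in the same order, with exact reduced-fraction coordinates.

image vertices: (-15/26, 435/52), (-99/26, 843/52), (-177/26, 1077/52), (-303/26, 675/52), (-123/13, 9/13)

T1 shear: y ← y − 1/2·x: (5, 0) → (5, -5/2); (3, 3) → (3, 3/2); (1, 5) → (1, 9/2); (-3, 4) → (-3, 11/2); (-2, 0) → (-2, 1)
T2 reflect across y = 0: (5, -5/2) → (5, 5/2); (3, 3/2) → (3, -3/2); (1, 9/2) → (1, -9/2); (-3, 11/2) → (-3, -11/2); (-2, 1) → (-2, -1)
T3 translate by (-5, -5): (5, 5/2) → (0, -5/2); (3, -3/2) → (-2, -13/2); (1, -9/2) → (-4, -19/2); (-3, -11/2) → (-8, -21/2); (-2, -1) → (-7, -6)
T4 shear: x ← x − 1·y: (0, -5/2) → (5/2, -5/2); (-2, -13/2) → (9/2, -13/2); (-4, -19/2) → (11/2, -19/2); (-8, -21/2) → (5/2, -21/2); (-7, -6) → (-1, -6)
T5 scale by (-3, 3/2): (5/2, -5/2) → (-15/2, -15/4); (9/2, -13/2) → (-27/2, -39/4); (11/2, -19/2) → (-33/2, -57/4); (5/2, -21/2) → (-15/2, -63/4); (-1, -6) → (3, -9)
T6 rotate counter-clockwise with cos θ = -5/13, sin θ = -12/13: (-15/2, -15/4) → (-15/26, 435/52); (-27/2, -39/4) → (-99/26, 843/52); (-33/2, -57/4) → (-177/26, 1077/52); (-15/2, -63/4) → (-303/26, 675/52); (3, -9) → (-123/13, 9/13)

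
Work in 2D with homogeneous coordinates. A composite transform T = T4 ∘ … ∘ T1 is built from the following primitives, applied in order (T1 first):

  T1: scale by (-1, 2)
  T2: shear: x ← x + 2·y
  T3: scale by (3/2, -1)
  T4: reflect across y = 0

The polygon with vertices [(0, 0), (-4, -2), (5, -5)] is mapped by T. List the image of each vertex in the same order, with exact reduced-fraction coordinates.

T1 scale by (-1, 2): (0, 0) → (0, 0); (-4, -2) → (4, -4); (5, -5) → (-5, -10)
T2 shear: x ← x + 2·y: (0, 0) → (0, 0); (4, -4) → (-4, -4); (-5, -10) → (-25, -10)
T3 scale by (3/2, -1): (0, 0) → (0, 0); (-4, -4) → (-6, 4); (-25, -10) → (-75/2, 10)
T4 reflect across y = 0: (0, 0) → (0, 0); (-6, 4) → (-6, -4); (-75/2, 10) → (-75/2, -10)

image vertices: (0, 0), (-6, -4), (-75/2, -10)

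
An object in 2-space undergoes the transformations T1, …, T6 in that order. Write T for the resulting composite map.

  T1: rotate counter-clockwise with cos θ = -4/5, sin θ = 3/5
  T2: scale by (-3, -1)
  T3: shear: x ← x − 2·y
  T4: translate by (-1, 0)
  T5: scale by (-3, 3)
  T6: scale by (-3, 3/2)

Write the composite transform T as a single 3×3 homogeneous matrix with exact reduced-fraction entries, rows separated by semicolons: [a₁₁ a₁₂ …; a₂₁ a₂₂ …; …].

T1 = [-4/5 -3/5 0; 3/5 -4/5 0; 0 0 1]
T2·T1 = [12/5 9/5 0; -3/5 4/5 0; 0 0 1]
T3·…·T1 = [18/5 1/5 0; -3/5 4/5 0; 0 0 1]
T4·…·T1 = [18/5 1/5 -1; -3/5 4/5 0; 0 0 1]
T5·…·T1 = [-54/5 -3/5 3; -9/5 12/5 0; 0 0 1]
T6·…·T1 = [162/5 9/5 -9; -27/10 18/5 0; 0 0 1]

T = [162/5 9/5 -9; -27/10 18/5 0; 0 0 1]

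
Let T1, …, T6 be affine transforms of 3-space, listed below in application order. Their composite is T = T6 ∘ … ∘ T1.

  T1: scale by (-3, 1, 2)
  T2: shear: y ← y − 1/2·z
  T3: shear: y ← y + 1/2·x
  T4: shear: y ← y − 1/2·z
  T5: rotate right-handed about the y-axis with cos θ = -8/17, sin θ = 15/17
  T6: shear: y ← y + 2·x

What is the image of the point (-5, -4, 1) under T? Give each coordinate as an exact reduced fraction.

T1 scale by (-3, 1, 2): (-5, -4, 1) → (15, -4, 2)
T2 shear: y ← y − 1/2·z: (15, -4, 2) → (15, -5, 2)
T3 shear: y ← y + 1/2·x: (15, -5, 2) → (15, 5/2, 2)
T4 shear: y ← y − 1/2·z: (15, 5/2, 2) → (15, 3/2, 2)
T5 rotate right-handed about the y-axis with cos θ = -8/17, sin θ = 15/17: (15, 3/2, 2) → (-90/17, 3/2, -241/17)
T6 shear: y ← y + 2·x: (-90/17, 3/2, -241/17) → (-90/17, -309/34, -241/17)

T(p) = (-90/17, -309/34, -241/17)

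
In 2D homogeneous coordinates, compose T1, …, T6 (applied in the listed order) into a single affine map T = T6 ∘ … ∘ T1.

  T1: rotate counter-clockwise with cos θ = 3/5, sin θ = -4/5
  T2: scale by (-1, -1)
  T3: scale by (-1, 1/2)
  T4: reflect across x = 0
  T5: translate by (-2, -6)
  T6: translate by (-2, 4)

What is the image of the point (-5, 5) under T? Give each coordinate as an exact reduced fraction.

T1 rotate counter-clockwise with cos θ = 3/5, sin θ = -4/5: (-5, 5) → (1, 7)
T2 scale by (-1, -1): (1, 7) → (-1, -7)
T3 scale by (-1, 1/2): (-1, -7) → (1, -7/2)
T4 reflect across x = 0: (1, -7/2) → (-1, -7/2)
T5 translate by (-2, -6): (-1, -7/2) → (-3, -19/2)
T6 translate by (-2, 4): (-3, -19/2) → (-5, -11/2)

T(p) = (-5, -11/2)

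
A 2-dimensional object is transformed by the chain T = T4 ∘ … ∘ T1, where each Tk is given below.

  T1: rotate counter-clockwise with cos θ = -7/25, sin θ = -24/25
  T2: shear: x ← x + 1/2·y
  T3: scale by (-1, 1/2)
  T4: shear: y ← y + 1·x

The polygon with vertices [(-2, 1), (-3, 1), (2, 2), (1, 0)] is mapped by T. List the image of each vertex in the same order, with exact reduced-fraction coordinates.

image vertices: (-117/50, -38/25), (-31/10, -9/5), (-3/25, -34/25), (19/25, 7/25)

T1 rotate counter-clockwise with cos θ = -7/25, sin θ = -24/25: (-2, 1) → (38/25, 41/25); (-3, 1) → (9/5, 13/5); (2, 2) → (34/25, -62/25); (1, 0) → (-7/25, -24/25)
T2 shear: x ← x + 1/2·y: (38/25, 41/25) → (117/50, 41/25); (9/5, 13/5) → (31/10, 13/5); (34/25, -62/25) → (3/25, -62/25); (-7/25, -24/25) → (-19/25, -24/25)
T3 scale by (-1, 1/2): (117/50, 41/25) → (-117/50, 41/50); (31/10, 13/5) → (-31/10, 13/10); (3/25, -62/25) → (-3/25, -31/25); (-19/25, -24/25) → (19/25, -12/25)
T4 shear: y ← y + 1·x: (-117/50, 41/50) → (-117/50, -38/25); (-31/10, 13/10) → (-31/10, -9/5); (-3/25, -31/25) → (-3/25, -34/25); (19/25, -12/25) → (19/25, 7/25)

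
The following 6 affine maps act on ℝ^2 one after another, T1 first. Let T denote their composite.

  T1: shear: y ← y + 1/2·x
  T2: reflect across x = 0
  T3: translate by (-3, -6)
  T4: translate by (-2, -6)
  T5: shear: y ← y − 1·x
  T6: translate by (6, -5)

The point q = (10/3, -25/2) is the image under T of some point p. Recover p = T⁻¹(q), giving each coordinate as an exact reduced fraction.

p = (-7/3, 3)

T1 = [1 0 0; 1/2 1 0; 0 0 1]
T2·T1 = [-1 0 0; 1/2 1 0; 0 0 1]
T3·…·T1 = [-1 0 -3; 1/2 1 -6; 0 0 1]
T4·…·T1 = [-1 0 -5; 1/2 1 -12; 0 0 1]
T5·…·T1 = [-1 0 -5; 3/2 1 -7; 0 0 1]
T6·…·T1 = [-1 0 1; 3/2 1 -12; 0 0 1]
det M = -1; M⁻¹ = [-1 0 1; 3/2 1 21/2; 0 0 1]
M⁻¹ · (10/3, -25/2)ᵀ = (-7/3, 3)ᵀ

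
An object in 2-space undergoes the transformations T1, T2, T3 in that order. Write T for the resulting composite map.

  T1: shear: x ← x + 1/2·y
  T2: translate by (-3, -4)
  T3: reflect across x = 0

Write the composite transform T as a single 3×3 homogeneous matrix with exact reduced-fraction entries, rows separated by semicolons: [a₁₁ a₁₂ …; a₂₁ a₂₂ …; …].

T1 = [1 1/2 0; 0 1 0; 0 0 1]
T2·T1 = [1 1/2 -3; 0 1 -4; 0 0 1]
T3·…·T1 = [-1 -1/2 3; 0 1 -4; 0 0 1]

T = [-1 -1/2 3; 0 1 -4; 0 0 1]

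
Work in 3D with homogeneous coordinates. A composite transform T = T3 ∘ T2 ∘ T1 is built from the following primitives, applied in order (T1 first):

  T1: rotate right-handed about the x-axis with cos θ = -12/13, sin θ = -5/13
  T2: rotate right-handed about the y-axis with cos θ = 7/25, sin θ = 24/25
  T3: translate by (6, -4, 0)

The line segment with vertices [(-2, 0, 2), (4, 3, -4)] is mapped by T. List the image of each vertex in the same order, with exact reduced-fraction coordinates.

T1 rotate right-handed about the x-axis with cos θ = -12/13, sin θ = -5/13: (-2, 0, 2) → (-2, 10/13, -24/13); (4, 3, -4) → (4, -56/13, 33/13)
T2 rotate right-handed about the y-axis with cos θ = 7/25, sin θ = 24/25: (-2, 10/13, -24/13) → (-758/325, 10/13, 456/325); (4, -56/13, 33/13) → (1156/325, -56/13, -1017/325)
T3 translate by (6, -4, 0): (-758/325, 10/13, 456/325) → (1192/325, -42/13, 456/325); (1156/325, -56/13, -1017/325) → (3106/325, -108/13, -1017/325)

image vertices: (1192/325, -42/13, 456/325), (3106/325, -108/13, -1017/325)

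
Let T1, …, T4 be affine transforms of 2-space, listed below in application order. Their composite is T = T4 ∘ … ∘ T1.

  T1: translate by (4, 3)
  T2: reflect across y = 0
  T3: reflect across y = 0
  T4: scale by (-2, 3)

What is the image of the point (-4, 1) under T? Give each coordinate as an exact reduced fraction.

T(p) = (0, 12)

T1 translate by (4, 3): (-4, 1) → (0, 4)
T2 reflect across y = 0: (0, 4) → (0, -4)
T3 reflect across y = 0: (0, -4) → (0, 4)
T4 scale by (-2, 3): (0, 4) → (0, 12)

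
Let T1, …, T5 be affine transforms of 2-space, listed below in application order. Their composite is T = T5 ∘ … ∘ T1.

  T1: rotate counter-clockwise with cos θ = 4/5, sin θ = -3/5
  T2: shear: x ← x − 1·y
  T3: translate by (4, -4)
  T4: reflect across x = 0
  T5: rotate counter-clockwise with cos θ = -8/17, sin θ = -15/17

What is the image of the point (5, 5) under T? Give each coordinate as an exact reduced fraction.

T(p) = (35/17, 174/17)

T1 rotate counter-clockwise with cos θ = 4/5, sin θ = -3/5: (5, 5) → (7, 1)
T2 shear: x ← x − 1·y: (7, 1) → (6, 1)
T3 translate by (4, -4): (6, 1) → (10, -3)
T4 reflect across x = 0: (10, -3) → (-10, -3)
T5 rotate counter-clockwise with cos θ = -8/17, sin θ = -15/17: (-10, -3) → (35/17, 174/17)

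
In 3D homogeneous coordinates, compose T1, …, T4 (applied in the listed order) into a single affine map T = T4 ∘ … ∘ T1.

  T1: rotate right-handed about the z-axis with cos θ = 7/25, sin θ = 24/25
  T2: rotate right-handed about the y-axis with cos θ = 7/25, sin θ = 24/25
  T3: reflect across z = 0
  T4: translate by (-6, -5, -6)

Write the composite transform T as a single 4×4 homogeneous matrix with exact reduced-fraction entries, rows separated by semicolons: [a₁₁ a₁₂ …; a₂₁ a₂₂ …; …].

T = [49/625 -168/625 24/25 -6; 24/25 7/25 0 -5; 168/625 -576/625 -7/25 -6; 0 0 0 1]

T1 = [7/25 -24/25 0 0; 24/25 7/25 0 0; 0 0 1 0; 0 0 0 1]
T2·T1 = [49/625 -168/625 24/25 0; 24/25 7/25 0 0; -168/625 576/625 7/25 0; 0 0 0 1]
T3·…·T1 = [49/625 -168/625 24/25 0; 24/25 7/25 0 0; 168/625 -576/625 -7/25 0; 0 0 0 1]
T4·…·T1 = [49/625 -168/625 24/25 -6; 24/25 7/25 0 -5; 168/625 -576/625 -7/25 -6; 0 0 0 1]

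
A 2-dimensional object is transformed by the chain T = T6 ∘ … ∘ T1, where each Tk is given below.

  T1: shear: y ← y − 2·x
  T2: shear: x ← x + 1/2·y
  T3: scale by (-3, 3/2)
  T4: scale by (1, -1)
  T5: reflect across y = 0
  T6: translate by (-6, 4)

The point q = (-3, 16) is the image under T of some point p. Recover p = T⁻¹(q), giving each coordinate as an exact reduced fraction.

p = (-5, -2)

T1 = [1 0 0; -2 1 0; 0 0 1]
T2·T1 = [0 1/2 0; -2 1 0; 0 0 1]
T3·…·T1 = [0 -3/2 0; -3 3/2 0; 0 0 1]
T4·…·T1 = [0 -3/2 0; 3 -3/2 0; 0 0 1]
T5·…·T1 = [0 -3/2 0; -3 3/2 0; 0 0 1]
T6·…·T1 = [0 -3/2 -6; -3 3/2 4; 0 0 1]
det M = -9/2; M⁻¹ = [-1/3 -1/3 -2/3; -2/3 0 -4; 0 0 1]
M⁻¹ · (-3, 16)ᵀ = (-5, -2)ᵀ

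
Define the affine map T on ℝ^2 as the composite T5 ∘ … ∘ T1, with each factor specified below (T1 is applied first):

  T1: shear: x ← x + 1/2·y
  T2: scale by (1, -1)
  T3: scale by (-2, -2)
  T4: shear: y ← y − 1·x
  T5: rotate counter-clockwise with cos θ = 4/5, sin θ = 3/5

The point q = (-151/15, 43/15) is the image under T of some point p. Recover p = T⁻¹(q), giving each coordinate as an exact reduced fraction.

T1 = [1 1/2 0; 0 1 0; 0 0 1]
T2·T1 = [1 1/2 0; 0 -1 0; 0 0 1]
T3·…·T1 = [-2 -1 0; 0 2 0; 0 0 1]
T4·…·T1 = [-2 -1 0; 2 3 0; 0 0 1]
T5·…·T1 = [-14/5 -13/5 0; 2/5 9/5 0; 0 0 1]
det M = -4; M⁻¹ = [-9/20 -13/20 0; 1/10 7/10 0; 0 0 1]
M⁻¹ · (-151/15, 43/15)ᵀ = (8/3, 1)ᵀ

p = (8/3, 1)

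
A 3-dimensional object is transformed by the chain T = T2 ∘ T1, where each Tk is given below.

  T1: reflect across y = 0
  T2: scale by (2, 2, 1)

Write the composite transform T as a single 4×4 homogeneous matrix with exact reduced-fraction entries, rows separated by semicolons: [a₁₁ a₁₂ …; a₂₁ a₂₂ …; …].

T1 = [1 0 0 0; 0 -1 0 0; 0 0 1 0; 0 0 0 1]
T2·T1 = [2 0 0 0; 0 -2 0 0; 0 0 1 0; 0 0 0 1]

T = [2 0 0 0; 0 -2 0 0; 0 0 1 0; 0 0 0 1]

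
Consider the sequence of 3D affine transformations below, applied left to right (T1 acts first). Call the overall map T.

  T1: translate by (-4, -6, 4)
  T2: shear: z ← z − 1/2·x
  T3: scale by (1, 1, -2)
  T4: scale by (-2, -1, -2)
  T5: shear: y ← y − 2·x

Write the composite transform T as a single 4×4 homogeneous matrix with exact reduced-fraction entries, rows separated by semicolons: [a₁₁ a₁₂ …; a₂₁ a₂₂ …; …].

T1 = [1 0 0 -4; 0 1 0 -6; 0 0 1 4; 0 0 0 1]
T2·T1 = [1 0 0 -4; 0 1 0 -6; -1/2 0 1 6; 0 0 0 1]
T3·…·T1 = [1 0 0 -4; 0 1 0 -6; 1 0 -2 -12; 0 0 0 1]
T4·…·T1 = [-2 0 0 8; 0 -1 0 6; -2 0 4 24; 0 0 0 1]
T5·…·T1 = [-2 0 0 8; 4 -1 0 -10; -2 0 4 24; 0 0 0 1]

T = [-2 0 0 8; 4 -1 0 -10; -2 0 4 24; 0 0 0 1]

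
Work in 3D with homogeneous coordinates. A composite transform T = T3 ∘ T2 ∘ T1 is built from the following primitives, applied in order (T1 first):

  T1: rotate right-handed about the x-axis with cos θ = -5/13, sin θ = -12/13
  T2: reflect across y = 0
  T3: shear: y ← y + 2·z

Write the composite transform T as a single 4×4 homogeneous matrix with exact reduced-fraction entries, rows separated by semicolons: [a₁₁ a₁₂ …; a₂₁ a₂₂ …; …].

T1 = [1 0 0 0; 0 -5/13 12/13 0; 0 -12/13 -5/13 0; 0 0 0 1]
T2·T1 = [1 0 0 0; 0 5/13 -12/13 0; 0 -12/13 -5/13 0; 0 0 0 1]
T3·…·T1 = [1 0 0 0; 0 -19/13 -22/13 0; 0 -12/13 -5/13 0; 0 0 0 1]

T = [1 0 0 0; 0 -19/13 -22/13 0; 0 -12/13 -5/13 0; 0 0 0 1]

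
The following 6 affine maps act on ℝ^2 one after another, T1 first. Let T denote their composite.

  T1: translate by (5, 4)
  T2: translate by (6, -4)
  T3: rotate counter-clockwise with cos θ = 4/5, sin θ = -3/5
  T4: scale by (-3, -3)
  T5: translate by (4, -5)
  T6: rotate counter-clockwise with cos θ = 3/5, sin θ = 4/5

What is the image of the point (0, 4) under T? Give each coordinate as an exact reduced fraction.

T1 translate by (5, 4): (0, 4) → (5, 8)
T2 translate by (6, -4): (5, 8) → (11, 4)
T3 rotate counter-clockwise with cos θ = 4/5, sin θ = -3/5: (11, 4) → (56/5, -17/5)
T4 scale by (-3, -3): (56/5, -17/5) → (-168/5, 51/5)
T5 translate by (4, -5): (-168/5, 51/5) → (-148/5, 26/5)
T6 rotate counter-clockwise with cos θ = 3/5, sin θ = 4/5: (-148/5, 26/5) → (-548/25, -514/25)

T(p) = (-548/25, -514/25)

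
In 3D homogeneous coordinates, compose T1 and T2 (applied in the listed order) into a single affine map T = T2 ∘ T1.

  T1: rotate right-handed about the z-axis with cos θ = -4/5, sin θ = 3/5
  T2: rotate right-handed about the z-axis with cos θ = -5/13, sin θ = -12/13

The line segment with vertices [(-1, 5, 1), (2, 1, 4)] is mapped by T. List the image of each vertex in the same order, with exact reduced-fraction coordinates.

T1 rotate right-handed about the z-axis with cos θ = -4/5, sin θ = 3/5: (-1, 5, 1) → (-11/5, -23/5, 1); (2, 1, 4) → (-11/5, 2/5, 4)
T2 rotate right-handed about the z-axis with cos θ = -5/13, sin θ = -12/13: (-11/5, -23/5, 1) → (-17/5, 19/5, 1); (-11/5, 2/5, 4) → (79/65, 122/65, 4)

image vertices: (-17/5, 19/5, 1), (79/65, 122/65, 4)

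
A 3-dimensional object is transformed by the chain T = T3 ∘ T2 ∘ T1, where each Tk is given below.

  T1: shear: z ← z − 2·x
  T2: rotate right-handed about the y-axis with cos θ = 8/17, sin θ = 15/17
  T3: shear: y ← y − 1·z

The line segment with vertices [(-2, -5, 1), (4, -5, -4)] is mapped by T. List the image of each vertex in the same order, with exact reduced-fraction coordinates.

image vertices: (59/17, -155/17, 70/17), (-148/17, 71/17, -156/17)

T1 shear: z ← z − 2·x: (-2, -5, 1) → (-2, -5, 5); (4, -5, -4) → (4, -5, -12)
T2 rotate right-handed about the y-axis with cos θ = 8/17, sin θ = 15/17: (-2, -5, 5) → (59/17, -5, 70/17); (4, -5, -12) → (-148/17, -5, -156/17)
T3 shear: y ← y − 1·z: (59/17, -5, 70/17) → (59/17, -155/17, 70/17); (-148/17, -5, -156/17) → (-148/17, 71/17, -156/17)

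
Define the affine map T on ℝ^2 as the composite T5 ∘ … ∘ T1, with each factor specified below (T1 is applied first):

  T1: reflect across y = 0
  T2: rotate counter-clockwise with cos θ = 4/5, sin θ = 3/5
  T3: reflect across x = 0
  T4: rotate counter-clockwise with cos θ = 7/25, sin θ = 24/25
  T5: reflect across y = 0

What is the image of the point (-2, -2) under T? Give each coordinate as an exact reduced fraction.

T1 reflect across y = 0: (-2, -2) → (-2, 2)
T2 rotate counter-clockwise with cos θ = 4/5, sin θ = 3/5: (-2, 2) → (-14/5, 2/5)
T3 reflect across x = 0: (-14/5, 2/5) → (14/5, 2/5)
T4 rotate counter-clockwise with cos θ = 7/25, sin θ = 24/25: (14/5, 2/5) → (2/5, 14/5)
T5 reflect across y = 0: (2/5, 14/5) → (2/5, -14/5)

T(p) = (2/5, -14/5)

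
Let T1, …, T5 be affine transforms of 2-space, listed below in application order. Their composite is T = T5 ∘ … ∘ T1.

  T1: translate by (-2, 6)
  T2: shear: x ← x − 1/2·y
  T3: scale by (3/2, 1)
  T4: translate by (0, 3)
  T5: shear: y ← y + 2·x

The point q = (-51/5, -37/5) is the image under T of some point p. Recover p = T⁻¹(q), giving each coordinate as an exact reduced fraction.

p = (1/5, 4)

T1 = [1 0 -2; 0 1 6; 0 0 1]
T2·T1 = [1 -1/2 -5; 0 1 6; 0 0 1]
T3·…·T1 = [3/2 -3/4 -15/2; 0 1 6; 0 0 1]
T4·…·T1 = [3/2 -3/4 -15/2; 0 1 9; 0 0 1]
T5·…·T1 = [3/2 -3/4 -15/2; 3 -1/2 -6; 0 0 1]
det M = 3/2; M⁻¹ = [-1/3 1/2 1/2; -2 1 -9; 0 0 1]
M⁻¹ · (-51/5, -37/5)ᵀ = (1/5, 4)ᵀ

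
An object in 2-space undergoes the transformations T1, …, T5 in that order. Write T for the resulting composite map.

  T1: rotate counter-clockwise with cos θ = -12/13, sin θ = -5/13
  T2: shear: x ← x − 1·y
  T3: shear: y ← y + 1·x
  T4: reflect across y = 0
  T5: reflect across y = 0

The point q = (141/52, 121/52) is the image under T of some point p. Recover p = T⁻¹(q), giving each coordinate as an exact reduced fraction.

p = (-2, 5/4)

T1 = [-12/13 5/13 0; -5/13 -12/13 0; 0 0 1]
T2·T1 = [-7/13 17/13 0; -5/13 -12/13 0; 0 0 1]
T3·…·T1 = [-7/13 17/13 0; -12/13 5/13 0; 0 0 1]
T4·…·T1 = [-7/13 17/13 0; 12/13 -5/13 0; 0 0 1]
T5·…·T1 = [-7/13 17/13 0; -12/13 5/13 0; 0 0 1]
det M = 1; M⁻¹ = [5/13 -17/13 0; 12/13 -7/13 0; 0 0 1]
M⁻¹ · (141/52, 121/52)ᵀ = (-2, 5/4)ᵀ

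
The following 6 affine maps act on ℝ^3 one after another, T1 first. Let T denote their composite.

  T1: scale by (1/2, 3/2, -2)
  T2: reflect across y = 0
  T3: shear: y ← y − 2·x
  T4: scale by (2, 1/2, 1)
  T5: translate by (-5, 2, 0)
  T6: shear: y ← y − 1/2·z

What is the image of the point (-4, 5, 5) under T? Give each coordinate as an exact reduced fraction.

T(p) = (-9, 21/4, -10)

T1 scale by (1/2, 3/2, -2): (-4, 5, 5) → (-2, 15/2, -10)
T2 reflect across y = 0: (-2, 15/2, -10) → (-2, -15/2, -10)
T3 shear: y ← y − 2·x: (-2, -15/2, -10) → (-2, -7/2, -10)
T4 scale by (2, 1/2, 1): (-2, -7/2, -10) → (-4, -7/4, -10)
T5 translate by (-5, 2, 0): (-4, -7/4, -10) → (-9, 1/4, -10)
T6 shear: y ← y − 1/2·z: (-9, 1/4, -10) → (-9, 21/4, -10)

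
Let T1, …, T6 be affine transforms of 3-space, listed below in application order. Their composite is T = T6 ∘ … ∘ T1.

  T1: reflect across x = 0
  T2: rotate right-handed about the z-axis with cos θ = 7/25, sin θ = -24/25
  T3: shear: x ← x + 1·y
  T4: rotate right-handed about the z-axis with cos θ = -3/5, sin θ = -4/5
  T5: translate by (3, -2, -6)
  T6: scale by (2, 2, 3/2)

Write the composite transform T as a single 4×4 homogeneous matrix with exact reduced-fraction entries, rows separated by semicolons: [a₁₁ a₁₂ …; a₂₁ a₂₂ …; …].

T1 = [-1 0 0 0; 0 1 0 0; 0 0 1 0; 0 0 0 1]
T2·T1 = [-7/25 24/25 0 0; 24/25 7/25 0 0; 0 0 1 0; 0 0 0 1]
T3·…·T1 = [17/25 31/25 0 0; 24/25 7/25 0 0; 0 0 1 0; 0 0 0 1]
T4·…·T1 = [9/25 -13/25 0 0; -28/25 -29/25 0 0; 0 0 1 0; 0 0 0 1]
T5·…·T1 = [9/25 -13/25 0 3; -28/25 -29/25 0 -2; 0 0 1 -6; 0 0 0 1]
T6·…·T1 = [18/25 -26/25 0 6; -56/25 -58/25 0 -4; 0 0 3/2 -9; 0 0 0 1]

T = [18/25 -26/25 0 6; -56/25 -58/25 0 -4; 0 0 3/2 -9; 0 0 0 1]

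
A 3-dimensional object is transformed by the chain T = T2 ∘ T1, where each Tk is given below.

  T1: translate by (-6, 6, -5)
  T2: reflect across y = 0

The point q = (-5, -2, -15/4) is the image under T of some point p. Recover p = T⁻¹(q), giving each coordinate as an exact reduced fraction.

p = (1, -4, 5/4)

T1 = [1 0 0 -6; 0 1 0 6; 0 0 1 -5; 0 0 0 1]
T2·T1 = [1 0 0 -6; 0 -1 0 -6; 0 0 1 -5; 0 0 0 1]
det M = -1; M⁻¹ = [1 0 0 6; 0 -1 0 -6; 0 0 1 5; 0 0 0 1]
M⁻¹ · (-5, -2, -15/4)ᵀ = (1, -4, 5/4)ᵀ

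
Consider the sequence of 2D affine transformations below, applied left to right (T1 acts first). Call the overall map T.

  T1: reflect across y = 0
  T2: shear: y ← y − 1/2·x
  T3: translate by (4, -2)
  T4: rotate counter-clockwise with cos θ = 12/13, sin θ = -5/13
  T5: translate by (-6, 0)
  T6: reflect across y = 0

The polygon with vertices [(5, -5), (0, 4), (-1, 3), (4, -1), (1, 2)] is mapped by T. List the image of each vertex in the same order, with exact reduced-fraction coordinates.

image vertices: (5/2, 3), (-60/13, 92/13), (-129/26, 69/13), (3/13, 76/13), (-81/26, 79/13)

T1 reflect across y = 0: (5, -5) → (5, 5); (0, 4) → (0, -4); (-1, 3) → (-1, -3); (4, -1) → (4, 1); (1, 2) → (1, -2)
T2 shear: y ← y − 1/2·x: (5, 5) → (5, 5/2); (0, -4) → (0, -4); (-1, -3) → (-1, -5/2); (4, 1) → (4, -1); (1, -2) → (1, -5/2)
T3 translate by (4, -2): (5, 5/2) → (9, 1/2); (0, -4) → (4, -6); (-1, -5/2) → (3, -9/2); (4, -1) → (8, -3); (1, -5/2) → (5, -9/2)
T4 rotate counter-clockwise with cos θ = 12/13, sin θ = -5/13: (9, 1/2) → (17/2, -3); (4, -6) → (18/13, -92/13); (3, -9/2) → (27/26, -69/13); (8, -3) → (81/13, -76/13); (5, -9/2) → (75/26, -79/13)
T5 translate by (-6, 0): (17/2, -3) → (5/2, -3); (18/13, -92/13) → (-60/13, -92/13); (27/26, -69/13) → (-129/26, -69/13); (81/13, -76/13) → (3/13, -76/13); (75/26, -79/13) → (-81/26, -79/13)
T6 reflect across y = 0: (5/2, -3) → (5/2, 3); (-60/13, -92/13) → (-60/13, 92/13); (-129/26, -69/13) → (-129/26, 69/13); (3/13, -76/13) → (3/13, 76/13); (-81/26, -79/13) → (-81/26, 79/13)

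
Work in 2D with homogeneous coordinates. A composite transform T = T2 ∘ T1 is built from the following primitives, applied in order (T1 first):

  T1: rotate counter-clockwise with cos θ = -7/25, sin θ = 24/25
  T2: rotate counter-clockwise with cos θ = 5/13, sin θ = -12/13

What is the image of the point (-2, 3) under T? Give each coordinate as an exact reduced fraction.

T(p) = (-86/25, 27/25)

T1 rotate counter-clockwise with cos θ = -7/25, sin θ = 24/25: (-2, 3) → (-58/25, -69/25)
T2 rotate counter-clockwise with cos θ = 5/13, sin θ = -12/13: (-58/25, -69/25) → (-86/25, 27/25)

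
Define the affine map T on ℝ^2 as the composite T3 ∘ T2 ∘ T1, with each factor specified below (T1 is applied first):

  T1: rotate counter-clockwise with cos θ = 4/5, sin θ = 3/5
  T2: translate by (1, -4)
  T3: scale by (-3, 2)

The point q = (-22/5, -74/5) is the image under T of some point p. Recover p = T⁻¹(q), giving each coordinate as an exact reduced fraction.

T1 = [4/5 -3/5 0; 3/5 4/5 0; 0 0 1]
T2·T1 = [4/5 -3/5 1; 3/5 4/5 -4; 0 0 1]
T3·…·T1 = [-12/5 9/5 -3; 6/5 8/5 -8; 0 0 1]
det M = -6; M⁻¹ = [-4/15 3/10 8/5; 1/5 2/5 19/5; 0 0 1]
M⁻¹ · (-22/5, -74/5)ᵀ = (-5/3, -3)ᵀ

p = (-5/3, -3)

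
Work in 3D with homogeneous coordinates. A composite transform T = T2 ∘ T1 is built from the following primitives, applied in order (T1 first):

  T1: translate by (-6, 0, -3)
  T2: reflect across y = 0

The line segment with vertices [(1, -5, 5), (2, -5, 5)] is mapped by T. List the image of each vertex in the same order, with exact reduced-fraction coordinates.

T1 translate by (-6, 0, -3): (1, -5, 5) → (-5, -5, 2); (2, -5, 5) → (-4, -5, 2)
T2 reflect across y = 0: (-5, -5, 2) → (-5, 5, 2); (-4, -5, 2) → (-4, 5, 2)

image vertices: (-5, 5, 2), (-4, 5, 2)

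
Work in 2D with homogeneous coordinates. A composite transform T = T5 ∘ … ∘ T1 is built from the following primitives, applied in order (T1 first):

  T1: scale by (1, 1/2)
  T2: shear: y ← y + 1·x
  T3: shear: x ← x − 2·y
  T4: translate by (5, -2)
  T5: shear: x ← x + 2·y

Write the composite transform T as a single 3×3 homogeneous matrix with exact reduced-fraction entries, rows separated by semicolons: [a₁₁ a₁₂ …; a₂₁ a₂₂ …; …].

T1 = [1 0 0; 0 1/2 0; 0 0 1]
T2·T1 = [1 0 0; 1 1/2 0; 0 0 1]
T3·…·T1 = [-1 -1 0; 1 1/2 0; 0 0 1]
T4·…·T1 = [-1 -1 5; 1 1/2 -2; 0 0 1]
T5·…·T1 = [1 0 1; 1 1/2 -2; 0 0 1]

T = [1 0 1; 1 1/2 -2; 0 0 1]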